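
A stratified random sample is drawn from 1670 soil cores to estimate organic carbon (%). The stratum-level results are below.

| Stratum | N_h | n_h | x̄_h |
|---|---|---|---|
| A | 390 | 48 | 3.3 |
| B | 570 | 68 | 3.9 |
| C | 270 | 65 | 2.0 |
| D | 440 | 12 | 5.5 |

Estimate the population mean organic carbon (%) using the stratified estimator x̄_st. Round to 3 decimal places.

x̄_st ≈ 3.874

N = Σ N_h = 1670. Stratum weights W_h = N_h/N.
x̄_st = (390·3.3 + 570·3.9 + 270·2.0 + 440·5.5) / 1670 = 3.87425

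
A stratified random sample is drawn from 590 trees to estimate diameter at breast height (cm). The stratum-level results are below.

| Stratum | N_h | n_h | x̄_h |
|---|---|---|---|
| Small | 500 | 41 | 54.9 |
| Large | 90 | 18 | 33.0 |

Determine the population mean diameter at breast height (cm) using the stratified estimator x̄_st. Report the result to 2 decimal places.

N = Σ N_h = 590. Stratum weights W_h = N_h/N.
x̄_st = (500·54.9 + 90·33.0) / 590 = 51.5593

x̄_st ≈ 51.56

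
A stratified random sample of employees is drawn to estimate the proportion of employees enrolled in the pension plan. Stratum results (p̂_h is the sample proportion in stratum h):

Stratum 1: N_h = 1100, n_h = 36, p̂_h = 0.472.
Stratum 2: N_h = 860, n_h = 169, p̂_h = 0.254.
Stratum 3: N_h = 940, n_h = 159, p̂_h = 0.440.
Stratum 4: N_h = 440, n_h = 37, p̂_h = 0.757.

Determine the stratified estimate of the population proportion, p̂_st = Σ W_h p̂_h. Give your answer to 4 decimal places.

p̂_st ≈ 0.4444

N = 3340; stratum weights W_h = N_h/N.
p̂_st = Σ W_h p̂_h = (1100·0.472 + 860·0.254 + 940·0.440 + 440·0.757)/3340 = 0.44441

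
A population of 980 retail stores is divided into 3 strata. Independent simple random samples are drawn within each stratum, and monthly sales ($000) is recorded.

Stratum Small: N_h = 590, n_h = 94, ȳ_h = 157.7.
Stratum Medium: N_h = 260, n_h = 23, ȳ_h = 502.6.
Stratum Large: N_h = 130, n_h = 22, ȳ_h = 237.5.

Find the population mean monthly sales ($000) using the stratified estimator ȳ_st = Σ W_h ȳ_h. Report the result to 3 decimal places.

N = Σ N_h = 980. Stratum weights W_h = N_h/N.
ȳ_st = (590·157.7 + 260·502.6 + 130·237.5) / 980 = 259.78980

ȳ_st ≈ 259.790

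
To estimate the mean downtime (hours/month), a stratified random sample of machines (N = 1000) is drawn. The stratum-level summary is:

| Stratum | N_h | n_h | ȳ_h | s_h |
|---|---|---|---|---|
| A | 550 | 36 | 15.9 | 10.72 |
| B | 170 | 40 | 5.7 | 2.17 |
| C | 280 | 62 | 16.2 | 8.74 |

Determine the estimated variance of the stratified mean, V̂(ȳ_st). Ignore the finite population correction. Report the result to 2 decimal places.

V̂(ȳ_st) ≈ 1.07

V̂(ȳ_st) = Σ W_h² s_h²/n_h, with W_h = N_h/N and N = 1000:
  stratum A: (550/1000)²·10.72²/36 = 0.965634
  stratum B: (170/1000)²·2.17²/40 = 0.00340218
  stratum C: (280/1000)²·8.74²/62 = 0.0965934
V̂(ȳ_st) = 1.06563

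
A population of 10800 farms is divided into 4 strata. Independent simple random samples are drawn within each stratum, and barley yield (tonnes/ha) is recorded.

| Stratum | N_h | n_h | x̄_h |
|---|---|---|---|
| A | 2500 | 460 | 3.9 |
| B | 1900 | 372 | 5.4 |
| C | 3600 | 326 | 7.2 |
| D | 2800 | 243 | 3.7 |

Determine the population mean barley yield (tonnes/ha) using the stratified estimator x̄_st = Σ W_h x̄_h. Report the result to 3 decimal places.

N = Σ N_h = 10800. Stratum weights W_h = N_h/N.
x̄_st = (2500·3.9 + 1900·5.4 + 3600·7.2 + 2800·3.7) / 10800 = 5.21204

x̄_st ≈ 5.212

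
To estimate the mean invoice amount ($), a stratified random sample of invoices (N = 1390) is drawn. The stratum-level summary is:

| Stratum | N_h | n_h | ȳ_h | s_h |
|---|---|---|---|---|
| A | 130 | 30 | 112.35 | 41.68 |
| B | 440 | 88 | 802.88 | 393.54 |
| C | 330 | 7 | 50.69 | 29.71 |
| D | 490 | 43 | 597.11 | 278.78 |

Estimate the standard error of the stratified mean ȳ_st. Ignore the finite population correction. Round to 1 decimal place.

V̂(ȳ_st) = Σ W_h² s_h²/n_h, with W_h = N_h/N and N = 1390:
  stratum A: (130/1390)²·41.68²/30 = 0.506514
  stratum B: (440/1390)²·393.54²/88 = 176.348
  stratum C: (330/1390)²·29.71²/7 = 7.10731
  stratum D: (490/1390)²·278.78²/43 = 224.604
V̂(ȳ_st) = 408.566
SE(ȳ_st) = √408.566 = 20.213

SE(ȳ_st) ≈ 20.2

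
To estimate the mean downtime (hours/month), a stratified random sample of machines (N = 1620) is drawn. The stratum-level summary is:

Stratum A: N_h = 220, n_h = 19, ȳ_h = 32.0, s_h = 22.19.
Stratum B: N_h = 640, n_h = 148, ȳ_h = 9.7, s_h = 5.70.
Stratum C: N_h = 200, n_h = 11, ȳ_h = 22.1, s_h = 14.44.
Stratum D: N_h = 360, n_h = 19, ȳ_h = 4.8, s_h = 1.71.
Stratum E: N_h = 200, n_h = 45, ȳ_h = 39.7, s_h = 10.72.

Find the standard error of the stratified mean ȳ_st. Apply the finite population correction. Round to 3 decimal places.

V̂(ȳ_st) = Σ W_h² (1 − n_h/N_h) s_h²/n_h, with W_h = N_h/N and N = 1620:
  stratum A: (220/1620)²·(1 − 19/220)·22.19²/19 = 0.436666
  stratum B: (640/1620)²·(1 − 148/640)·5.70²/148 = 0.0263392
  stratum C: (200/1620)²·(1 − 11/200)·14.44²/11 = 0.273026
  stratum D: (360/1620)²·(1 − 19/360)·1.71²/19 = 0.00719889
  stratum E: (200/1620)²·(1 − 45/200)·10.72²/45 = 0.0301654
V̂(ȳ_st) = 0.773395
SE(ȳ_st) = √0.773395 = 0.879429

SE(ȳ_st) ≈ 0.879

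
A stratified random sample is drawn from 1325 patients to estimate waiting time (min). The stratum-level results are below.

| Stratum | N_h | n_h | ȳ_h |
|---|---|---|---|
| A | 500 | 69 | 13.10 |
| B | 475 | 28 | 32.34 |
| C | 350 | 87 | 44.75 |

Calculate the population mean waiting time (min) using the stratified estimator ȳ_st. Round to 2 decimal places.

N = Σ N_h = 1325. Stratum weights W_h = N_h/N.
ȳ_st = (500·13.10 + 475·32.34 + 350·44.75) / 1325 = 28.3577

ȳ_st ≈ 28.36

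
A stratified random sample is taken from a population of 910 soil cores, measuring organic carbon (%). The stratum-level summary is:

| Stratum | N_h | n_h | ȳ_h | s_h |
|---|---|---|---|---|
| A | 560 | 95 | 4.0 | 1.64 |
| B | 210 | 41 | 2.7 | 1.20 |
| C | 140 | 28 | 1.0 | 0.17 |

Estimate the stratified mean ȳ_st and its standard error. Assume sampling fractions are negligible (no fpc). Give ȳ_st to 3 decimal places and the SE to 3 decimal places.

ȳ_st = Σ W_h ȳ_h = (560·4.0 + 210·2.7 + 140·1.0)/910 = 3.23846
V̂(ȳ_st) = Σ W_h² s_h²/n_h, with W_h = N_h/N and N = 910:
  stratum A: (560/910)²·1.64²/95 = 0.0107215
  stratum B: (210/910)²·1.20²/41 = 0.0018704
  stratum C: (140/910)²·0.17²/28 = 2.44294e-05
V̂(ȳ_st) = 0.0126164
SE(ȳ_st) = √0.0126164 = 0.112323

ȳ_st ≈ 3.238, SE ≈ 0.112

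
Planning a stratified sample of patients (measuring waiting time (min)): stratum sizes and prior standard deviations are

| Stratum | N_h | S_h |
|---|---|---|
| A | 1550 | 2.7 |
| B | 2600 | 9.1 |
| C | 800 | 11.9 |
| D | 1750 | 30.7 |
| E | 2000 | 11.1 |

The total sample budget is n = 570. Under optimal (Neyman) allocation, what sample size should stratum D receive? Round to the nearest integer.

Neyman allocation: n_h = n · N_h S_h / Σ N_i S_i, with n = 570.
  stratum A: N_h·S_h = 1550·2.7 = 4185.00
  stratum B: N_h·S_h = 2600·9.1 = 23660.00
  stratum C: N_h·S_h = 800·11.9 = 9520.00
  stratum D: N_h·S_h = 1750·30.7 = 53725.00
  stratum E: N_h·S_h = 2000·11.1 = 22200.00
Σ N_h S_h = 113290.00
n for stratum D = 570·53725.00/113290.00 = 270.309 → 270

270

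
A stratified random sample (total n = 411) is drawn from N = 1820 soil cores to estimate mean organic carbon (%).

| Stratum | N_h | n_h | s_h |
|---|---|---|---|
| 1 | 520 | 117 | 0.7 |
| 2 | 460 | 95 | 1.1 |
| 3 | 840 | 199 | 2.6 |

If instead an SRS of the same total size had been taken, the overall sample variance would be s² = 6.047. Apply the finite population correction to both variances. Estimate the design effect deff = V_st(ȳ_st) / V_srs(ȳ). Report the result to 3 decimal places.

V̂(ȳ_st) = Σ W_h² (1 − n_h/N_h) s_h²/n_h, with W_h = N_h/N and N = 1820:
  stratum 1: (520/1820)²·(1 − 117/520)·0.7²/117 = 0.000264957
  stratum 2: (460/1820)²·(1 − 95/460)·1.1²/95 = 0.000645609
  stratum 3: (840/1820)²·(1 − 199/840)·2.6²/199 = 0.0055219
V_st = 0.00643246
V_srs = (1 − 411/1820)·6.047/411 = 0.0113904
deff = V_st / V_srs = 0.00643246/0.0113904 = 0.5647

deff ≈ 0.565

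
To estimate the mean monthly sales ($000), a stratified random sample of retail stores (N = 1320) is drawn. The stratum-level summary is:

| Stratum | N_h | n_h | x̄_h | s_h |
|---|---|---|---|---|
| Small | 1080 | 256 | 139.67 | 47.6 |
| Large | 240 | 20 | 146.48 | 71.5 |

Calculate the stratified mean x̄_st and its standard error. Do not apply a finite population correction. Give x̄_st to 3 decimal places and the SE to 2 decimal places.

x̄_st = Σ W_h x̄_h = (1080·139.67 + 240·146.48)/1320 = 140.90818
V̂(x̄_st) = Σ W_h² s_h²/n_h, with W_h = N_h/N and N = 1320:
  stratum Small: (1080/1320)²·47.6²/256 = 5.9248
  stratum Large: (240/1320)²·71.5²/20 = 8.45
V̂(x̄_st) = 14.3748
SE(x̄_st) = √14.3748 = 3.79141

x̄_st ≈ 140.908, SE ≈ 3.79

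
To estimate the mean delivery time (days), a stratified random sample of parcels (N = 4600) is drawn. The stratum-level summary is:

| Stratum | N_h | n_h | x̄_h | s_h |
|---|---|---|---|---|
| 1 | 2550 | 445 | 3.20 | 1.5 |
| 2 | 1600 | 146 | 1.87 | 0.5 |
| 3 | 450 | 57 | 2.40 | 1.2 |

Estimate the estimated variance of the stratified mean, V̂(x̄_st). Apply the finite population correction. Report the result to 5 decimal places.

V̂(x̄_st) ≈ 0.00168

V̂(x̄_st) = Σ W_h² (1 − n_h/N_h) s_h²/n_h, with W_h = N_h/N and N = 4600:
  stratum 1: (2550/4600)²·(1 − 445/2550)·1.5²/445 = 0.00128262
  stratum 2: (1600/4600)²·(1 − 146/1600)·0.5²/146 = 0.000188259
  stratum 3: (450/4600)²·(1 − 57/450)·1.2²/57 = 0.000211143
V̂(x̄_st) = 0.00168203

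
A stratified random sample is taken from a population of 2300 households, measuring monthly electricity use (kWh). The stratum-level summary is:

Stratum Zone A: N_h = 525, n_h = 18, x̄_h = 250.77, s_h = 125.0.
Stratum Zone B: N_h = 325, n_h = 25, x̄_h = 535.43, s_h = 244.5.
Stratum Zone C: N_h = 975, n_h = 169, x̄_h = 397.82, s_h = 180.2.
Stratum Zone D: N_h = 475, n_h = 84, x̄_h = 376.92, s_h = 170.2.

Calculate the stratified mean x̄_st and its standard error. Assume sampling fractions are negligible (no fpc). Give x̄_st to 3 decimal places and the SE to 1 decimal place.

x̄_st ≈ 379.383, SE ≈ 11.9

x̄_st = Σ W_h x̄_h = (525·250.77 + 325·535.43 + 975·397.82 + 475·376.92)/2300 = 379.38283
V̂(x̄_st) = Σ W_h² s_h²/n_h, with W_h = N_h/N and N = 2300:
  stratum Zone A: (525/2300)²·125.0²/18 = 45.2283
  stratum Zone B: (325/2300)²·244.5²/25 = 47.7451
  stratum Zone C: (975/2300)²·180.2²/169 = 34.5284
  stratum Zone D: (475/2300)²·170.2²/84 = 14.7086
V̂(x̄_st) = 142.21
SE(x̄_st) = √142.21 = 11.9252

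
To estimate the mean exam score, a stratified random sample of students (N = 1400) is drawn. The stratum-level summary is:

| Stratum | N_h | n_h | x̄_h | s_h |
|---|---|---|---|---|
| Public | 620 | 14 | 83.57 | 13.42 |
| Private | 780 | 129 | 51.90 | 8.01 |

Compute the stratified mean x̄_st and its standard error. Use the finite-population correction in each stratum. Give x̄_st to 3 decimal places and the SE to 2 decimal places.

x̄_st = Σ W_h x̄_h = (620·83.57 + 780·51.90)/1400 = 65.92529
V̂(x̄_st) = Σ W_h² (1 − n_h/N_h) s_h²/n_h, with W_h = N_h/N and N = 1400:
  stratum Public: (620/1400)²·(1 − 14/620)·13.42²/14 = 2.46596
  stratum Private: (780/1400)²·(1 − 129/780)·8.01²/129 = 0.128853
V̂(x̄_st) = 2.59481
SE(x̄_st) = √2.59481 = 1.61084

x̄_st ≈ 65.925, SE ≈ 1.61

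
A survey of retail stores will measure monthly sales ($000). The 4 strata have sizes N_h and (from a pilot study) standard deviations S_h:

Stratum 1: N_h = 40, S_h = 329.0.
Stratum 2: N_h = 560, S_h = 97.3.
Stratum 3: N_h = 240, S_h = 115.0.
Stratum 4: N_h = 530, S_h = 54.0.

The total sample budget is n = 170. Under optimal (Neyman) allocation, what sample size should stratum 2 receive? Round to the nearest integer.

Neyman allocation: n_h = n · N_h S_h / Σ N_i S_i, with n = 170.
  stratum 1: N_h·S_h = 40·329.0 = 13160.00
  stratum 2: N_h·S_h = 560·97.3 = 54488.00
  stratum 3: N_h·S_h = 240·115.0 = 27600.00
  stratum 4: N_h·S_h = 530·54.0 = 28620.00
Σ N_h S_h = 123868.00
n for stratum 2 = 170·54488.00/123868.00 = 74.781 → 75

75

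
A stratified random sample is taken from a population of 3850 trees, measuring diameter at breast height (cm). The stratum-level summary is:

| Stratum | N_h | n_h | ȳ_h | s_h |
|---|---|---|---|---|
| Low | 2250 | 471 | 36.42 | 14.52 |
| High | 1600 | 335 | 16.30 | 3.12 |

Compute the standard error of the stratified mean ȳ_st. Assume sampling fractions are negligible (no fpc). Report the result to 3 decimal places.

V̂(ȳ_st) = Σ W_h² s_h²/n_h, with W_h = N_h/N and N = 3850:
  stratum Low: (2250/3850)²·14.52²/471 = 0.152882
  stratum High: (1600/3850)²·3.12²/335 = 0.0050186
V̂(ȳ_st) = 0.1579
SE(ȳ_st) = √0.1579 = 0.397367

SE(ȳ_st) ≈ 0.397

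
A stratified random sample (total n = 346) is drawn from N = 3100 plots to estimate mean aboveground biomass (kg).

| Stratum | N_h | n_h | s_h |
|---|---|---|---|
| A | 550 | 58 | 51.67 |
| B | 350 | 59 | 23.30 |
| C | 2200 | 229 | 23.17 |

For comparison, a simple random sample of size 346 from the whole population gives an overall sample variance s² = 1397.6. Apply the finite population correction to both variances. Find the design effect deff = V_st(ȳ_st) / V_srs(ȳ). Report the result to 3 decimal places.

deff ≈ 0.683

V̂(ȳ_st) = Σ W_h² (1 − n_h/N_h) s_h²/n_h, with W_h = N_h/N and N = 3100:
  stratum A: (550/3100)²·(1 − 58/550)·51.67²/58 = 1.29614
  stratum B: (350/3100)²·(1 − 59/350)·23.30²/59 = 0.0975208
  stratum C: (2200/3100)²·(1 − 229/2200)·23.17²/229 = 1.0578
V_st = 2.45146
V_srs = (1 − 346/3100)·1397.6/346 = 3.58847
deff = V_st / V_srs = 2.45146/3.58847 = 0.6832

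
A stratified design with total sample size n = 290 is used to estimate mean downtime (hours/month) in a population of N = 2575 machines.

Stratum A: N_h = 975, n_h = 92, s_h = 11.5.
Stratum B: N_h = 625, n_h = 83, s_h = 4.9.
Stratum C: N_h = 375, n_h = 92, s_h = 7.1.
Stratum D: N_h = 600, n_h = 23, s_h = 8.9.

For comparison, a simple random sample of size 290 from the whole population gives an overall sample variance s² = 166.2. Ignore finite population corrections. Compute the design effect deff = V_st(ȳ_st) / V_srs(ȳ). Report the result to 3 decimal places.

deff ≈ 0.736

V̂(ȳ_st) = Σ W_h² s_h²/n_h, with W_h = N_h/N and N = 2575:
  stratum A: (975/2575)²·11.5²/92 = 0.206093
  stratum B: (625/2575)²·4.9²/83 = 0.017042
  stratum C: (375/2575)²·7.1²/92 = 0.0116208
  stratum D: (600/2575)²·8.9²/23 = 0.186982
V_st = 0.421738
V_srs = s²/n = 166.2/290 = 0.573103
deff = V_st / V_srs = 0.421738/0.573103 = 0.7359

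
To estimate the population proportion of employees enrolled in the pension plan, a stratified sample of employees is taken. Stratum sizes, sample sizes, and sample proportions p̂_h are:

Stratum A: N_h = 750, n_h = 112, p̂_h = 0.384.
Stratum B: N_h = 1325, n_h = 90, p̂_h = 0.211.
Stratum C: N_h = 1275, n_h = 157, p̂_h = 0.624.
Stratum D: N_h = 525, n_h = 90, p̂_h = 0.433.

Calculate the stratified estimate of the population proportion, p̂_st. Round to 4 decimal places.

p̂_st ≈ 0.4105

N = 3875; stratum weights W_h = N_h/N.
p̂_st = Σ W_h p̂_h = (750·0.384 + 1325·0.211 + 1275·0.624 + 525·0.433)/3875 = 0.41045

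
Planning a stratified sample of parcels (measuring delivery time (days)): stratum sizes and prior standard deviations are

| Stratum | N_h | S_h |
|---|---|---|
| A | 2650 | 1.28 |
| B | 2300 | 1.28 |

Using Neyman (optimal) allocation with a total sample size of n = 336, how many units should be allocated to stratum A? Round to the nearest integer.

180

Neyman allocation: n_h = n · N_h S_h / Σ N_i S_i, with n = 336.
  stratum A: N_h·S_h = 2650·1.28 = 3392.00
  stratum B: N_h·S_h = 2300·1.28 = 2944.00
Σ N_h S_h = 6336.00
n for stratum A = 336·3392.00/6336.00 = 179.879 → 180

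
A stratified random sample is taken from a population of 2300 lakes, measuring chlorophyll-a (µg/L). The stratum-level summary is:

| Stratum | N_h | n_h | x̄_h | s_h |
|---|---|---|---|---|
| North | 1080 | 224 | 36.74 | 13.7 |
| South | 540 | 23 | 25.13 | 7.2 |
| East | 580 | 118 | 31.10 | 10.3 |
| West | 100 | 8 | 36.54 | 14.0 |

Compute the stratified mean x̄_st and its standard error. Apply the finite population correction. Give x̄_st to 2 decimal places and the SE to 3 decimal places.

x̄_st ≈ 32.58, SE ≈ 0.595

x̄_st = Σ W_h x̄_h = (1080·36.74 + 540·25.13 + 580·31.10 + 100·36.54)/2300 = 32.58322
V̂(x̄_st) = Σ W_h² (1 − n_h/N_h) s_h²/n_h, with W_h = N_h/N and N = 2300:
  stratum North: (1080/2300)²·(1 − 224/1080)·13.7²/224 = 0.146432
  stratum South: (540/2300)²·(1 − 23/540)·7.2²/23 = 0.11895
  stratum East: (580/2300)²·(1 − 118/580)·10.3²/118 = 0.0455414
  stratum West: (100/2300)²·(1 − 8/100)·14.0²/8 = 0.0426087
V̂(x̄_st) = 0.353532
SE(x̄_st) = √0.353532 = 0.594586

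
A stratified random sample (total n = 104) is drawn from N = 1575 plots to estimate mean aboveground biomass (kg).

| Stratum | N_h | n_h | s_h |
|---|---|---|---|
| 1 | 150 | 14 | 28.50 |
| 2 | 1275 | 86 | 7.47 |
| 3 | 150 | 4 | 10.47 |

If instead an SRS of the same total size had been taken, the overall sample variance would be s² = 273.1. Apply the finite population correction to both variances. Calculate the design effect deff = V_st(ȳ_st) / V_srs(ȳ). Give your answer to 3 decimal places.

deff ≈ 0.455

V̂(ȳ_st) = Σ W_h² (1 − n_h/N_h) s_h²/n_h, with W_h = N_h/N and N = 1575:
  stratum 1: (150/1575)²·(1 − 14/150)·28.50²/14 = 0.477123
  stratum 2: (1275/1575)²·(1 − 86/1275)·7.47²/86 = 0.396528
  stratum 3: (150/1575)²·(1 − 4/150)·10.47²/4 = 0.241945
V_st = 1.1156
V_srs = (1 − 104/1575)·273.1/104 = 2.45256
deff = V_st / V_srs = 1.1156/2.45256 = 0.4549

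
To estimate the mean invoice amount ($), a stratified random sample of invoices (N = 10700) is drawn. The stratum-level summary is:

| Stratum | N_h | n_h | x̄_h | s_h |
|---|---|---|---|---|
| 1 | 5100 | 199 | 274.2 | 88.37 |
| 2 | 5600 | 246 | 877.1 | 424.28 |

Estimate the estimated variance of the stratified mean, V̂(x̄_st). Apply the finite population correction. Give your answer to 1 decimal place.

V̂(x̄_st) = Σ W_h² (1 − n_h/N_h) s_h²/n_h, with W_h = N_h/N and N = 10700:
  stratum 1: (5100/10700)²·(1 − 199/5100)·88.37²/199 = 8.5673
  stratum 2: (5600/10700)²·(1 − 246/5600)·424.28²/246 = 191.632
V̂(x̄_st) = 200.2

V̂(x̄_st) ≈ 200.2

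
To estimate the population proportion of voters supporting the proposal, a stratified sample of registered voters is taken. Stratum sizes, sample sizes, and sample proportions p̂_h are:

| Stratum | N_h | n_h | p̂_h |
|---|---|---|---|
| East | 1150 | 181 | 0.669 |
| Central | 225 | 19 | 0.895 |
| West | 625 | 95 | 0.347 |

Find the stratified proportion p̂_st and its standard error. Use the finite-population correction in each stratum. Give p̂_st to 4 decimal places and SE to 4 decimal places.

N = 2000; stratum weights W_h = N_h/N.
p̂_st = Σ W_h p̂_h = (1150·0.669 + 225·0.895 + 625·0.347)/2000 = 0.59380
V̂(p̂_st) = Σ W_h² (1 − n_h/N_h) p̂_h(1−p̂_h)/(n_h−1):
  stratum East: (1150/2000)²·(1 − 181/1150)·0.669·0.331/180 = 0.000342723
  stratum Central: (225/2000)²·(1 − 19/225)·0.895·0.105/18 = 6.04964e-05
  stratum West: (625/2000)²·(1 − 95/625)·0.347·0.653/94 = 0.000199623
V̂(p̂_st) = 0.000602842; SE = √V̂ = 0.0245529

p̂_st ≈ 0.5938, SE ≈ 0.0246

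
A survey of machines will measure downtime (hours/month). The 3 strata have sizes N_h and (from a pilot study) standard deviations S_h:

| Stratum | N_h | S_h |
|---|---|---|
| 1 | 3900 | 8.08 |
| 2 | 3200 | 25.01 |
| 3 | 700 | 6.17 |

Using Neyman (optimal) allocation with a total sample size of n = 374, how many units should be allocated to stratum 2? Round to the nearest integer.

Neyman allocation: n_h = n · N_h S_h / Σ N_i S_i, with n = 374.
  stratum 1: N_h·S_h = 3900·8.08 = 31512.00
  stratum 2: N_h·S_h = 3200·25.01 = 80032.00
  stratum 3: N_h·S_h = 700·6.17 = 4319.00
Σ N_h S_h = 115863.00
n for stratum 2 = 374·80032.00/115863.00 = 258.339 → 258

258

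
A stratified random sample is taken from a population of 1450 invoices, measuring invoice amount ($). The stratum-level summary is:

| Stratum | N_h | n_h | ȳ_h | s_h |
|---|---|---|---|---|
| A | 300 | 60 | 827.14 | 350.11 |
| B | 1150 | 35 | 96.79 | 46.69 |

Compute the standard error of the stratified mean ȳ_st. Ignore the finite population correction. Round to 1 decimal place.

SE(ȳ_st) ≈ 11.3

V̂(ȳ_st) = Σ W_h² s_h²/n_h, with W_h = N_h/N and N = 1450:
  stratum A: (300/1450)²·350.11²/60 = 87.4509
  stratum B: (1150/1450)²·46.69²/35 = 39.1777
V̂(ȳ_st) = 126.629
SE(ȳ_st) = √126.629 = 11.2529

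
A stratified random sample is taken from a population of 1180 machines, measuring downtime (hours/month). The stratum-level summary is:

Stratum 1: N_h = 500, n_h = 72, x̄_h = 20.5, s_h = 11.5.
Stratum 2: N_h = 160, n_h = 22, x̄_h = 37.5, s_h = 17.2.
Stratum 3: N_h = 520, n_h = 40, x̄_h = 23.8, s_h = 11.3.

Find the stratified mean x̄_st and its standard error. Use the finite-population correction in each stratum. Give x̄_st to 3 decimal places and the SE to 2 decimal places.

x̄_st = Σ W_h x̄_h = (500·20.5 + 160·37.5 + 520·23.8)/1180 = 24.25932
V̂(x̄_st) = Σ W_h² (1 − n_h/N_h) s_h²/n_h, with W_h = N_h/N and N = 1180:
  stratum 1: (500/1180)²·(1 − 72/500)·11.5²/72 = 0.282301
  stratum 2: (160/1180)²·(1 − 22/160)·17.2²/22 = 0.21324
  stratum 3: (520/1180)²·(1 − 40/520)·11.3²/40 = 0.572239
V̂(x̄_st) = 1.06778
SE(x̄_st) = √1.06778 = 1.03333

x̄_st ≈ 24.259, SE ≈ 1.03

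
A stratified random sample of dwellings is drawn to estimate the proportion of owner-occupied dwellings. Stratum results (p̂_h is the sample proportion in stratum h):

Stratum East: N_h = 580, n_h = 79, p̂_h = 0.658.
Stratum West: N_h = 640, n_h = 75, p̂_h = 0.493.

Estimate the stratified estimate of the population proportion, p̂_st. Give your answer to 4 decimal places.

p̂_st ≈ 0.5714

N = 1220; stratum weights W_h = N_h/N.
p̂_st = Σ W_h p̂_h = (580·0.658 + 640·0.493)/1220 = 0.57144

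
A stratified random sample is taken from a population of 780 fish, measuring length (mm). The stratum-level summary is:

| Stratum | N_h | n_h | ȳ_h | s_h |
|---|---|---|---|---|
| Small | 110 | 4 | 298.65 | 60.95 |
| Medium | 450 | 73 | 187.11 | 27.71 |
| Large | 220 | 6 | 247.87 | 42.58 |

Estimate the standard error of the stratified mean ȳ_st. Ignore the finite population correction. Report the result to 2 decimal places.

V̂(ȳ_st) = Σ W_h² s_h²/n_h, with W_h = N_h/N and N = 780:
  stratum Small: (110/780)²·60.95²/4 = 18.4707
  stratum Medium: (450/780)²·27.71²/73 = 3.50095
  stratum Large: (220/780)²·42.58²/6 = 24.039
V̂(ȳ_st) = 46.0107
SE(ȳ_st) = √46.0107 = 6.78312

SE(ȳ_st) ≈ 6.78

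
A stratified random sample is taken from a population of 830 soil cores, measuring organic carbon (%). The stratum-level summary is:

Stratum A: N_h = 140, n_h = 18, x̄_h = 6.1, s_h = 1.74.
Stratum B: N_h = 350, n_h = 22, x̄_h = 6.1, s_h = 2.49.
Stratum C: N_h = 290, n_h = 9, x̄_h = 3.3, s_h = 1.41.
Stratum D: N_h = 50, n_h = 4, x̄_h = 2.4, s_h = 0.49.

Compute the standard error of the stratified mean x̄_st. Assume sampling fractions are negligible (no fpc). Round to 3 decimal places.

V̂(x̄_st) = Σ W_h² s_h²/n_h, with W_h = N_h/N and N = 830:
  stratum A: (140/830)²·1.74²/18 = 0.00478548
  stratum B: (350/830)²·2.49²/22 = 0.0501136
  stratum C: (290/830)²·1.41²/9 = 0.0269672
  stratum D: (50/830)²·0.49²/4 = 0.000217829
V̂(x̄_st) = 0.0820841
SE(x̄_st) = √0.0820841 = 0.286503

SE(x̄_st) ≈ 0.287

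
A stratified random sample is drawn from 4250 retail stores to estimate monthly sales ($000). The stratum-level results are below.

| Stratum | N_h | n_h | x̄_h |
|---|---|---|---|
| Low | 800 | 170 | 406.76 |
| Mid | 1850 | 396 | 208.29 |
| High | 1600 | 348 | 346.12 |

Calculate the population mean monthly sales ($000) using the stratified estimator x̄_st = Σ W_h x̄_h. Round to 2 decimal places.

N = Σ N_h = 4250. Stratum weights W_h = N_h/N.
x̄_st = (800·406.76 + 1850·208.29 + 1600·346.12) / 4250 = 297.5380

x̄_st ≈ 297.54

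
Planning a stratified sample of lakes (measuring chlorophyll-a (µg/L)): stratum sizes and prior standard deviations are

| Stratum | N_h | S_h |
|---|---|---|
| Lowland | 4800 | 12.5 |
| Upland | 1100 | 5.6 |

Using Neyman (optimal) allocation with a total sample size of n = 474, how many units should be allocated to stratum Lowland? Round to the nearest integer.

Neyman allocation: n_h = n · N_h S_h / Σ N_i S_i, with n = 474.
  stratum Lowland: N_h·S_h = 4800·12.5 = 60000.00
  stratum Upland: N_h·S_h = 1100·5.6 = 6160.00
Σ N_h S_h = 66160.00
n for stratum Lowland = 474·60000.00/66160.00 = 429.867 → 430

430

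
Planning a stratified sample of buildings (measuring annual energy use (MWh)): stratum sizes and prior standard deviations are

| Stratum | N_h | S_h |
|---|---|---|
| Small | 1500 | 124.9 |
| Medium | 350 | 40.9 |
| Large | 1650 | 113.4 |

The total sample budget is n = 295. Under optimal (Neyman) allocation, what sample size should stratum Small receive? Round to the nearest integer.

Neyman allocation: n_h = n · N_h S_h / Σ N_i S_i, with n = 295.
  stratum Small: N_h·S_h = 1500·124.9 = 187350.00
  stratum Medium: N_h·S_h = 350·40.9 = 14315.00
  stratum Large: N_h·S_h = 1650·113.4 = 187110.00
Σ N_h S_h = 388775.00
n for stratum Small = 295·187350.00/388775.00 = 142.160 → 142

142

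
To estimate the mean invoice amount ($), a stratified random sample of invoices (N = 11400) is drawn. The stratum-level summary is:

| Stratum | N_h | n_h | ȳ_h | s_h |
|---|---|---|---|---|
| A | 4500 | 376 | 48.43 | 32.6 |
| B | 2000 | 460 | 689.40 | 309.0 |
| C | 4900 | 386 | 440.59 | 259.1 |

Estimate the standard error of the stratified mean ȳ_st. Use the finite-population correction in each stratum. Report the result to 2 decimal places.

SE(ȳ_st) ≈ 5.91

V̂(ȳ_st) = Σ W_h² (1 − n_h/N_h) s_h²/n_h, with W_h = N_h/N and N = 11400:
  stratum A: (4500/11400)²·(1 − 376/4500)·32.6²/376 = 0.403616
  stratum B: (2000/11400)²·(1 − 460/2000)·309.0²/460 = 4.91926
  stratum C: (4900/11400)²·(1 − 386/4900)·259.1²/386 = 29.6003
V̂(ȳ_st) = 34.9231
SE(ȳ_st) = √34.9231 = 5.90958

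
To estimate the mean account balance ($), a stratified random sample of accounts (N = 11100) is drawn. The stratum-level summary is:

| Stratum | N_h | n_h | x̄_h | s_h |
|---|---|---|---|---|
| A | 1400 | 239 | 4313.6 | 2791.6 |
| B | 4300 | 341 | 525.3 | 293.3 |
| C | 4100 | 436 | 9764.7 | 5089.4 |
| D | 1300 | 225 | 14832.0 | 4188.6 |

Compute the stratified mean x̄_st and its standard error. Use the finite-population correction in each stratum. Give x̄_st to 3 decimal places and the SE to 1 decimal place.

x̄_st = Σ W_h x̄_h = (1400·4313.6 + 4300·525.3 + 4100·9764.7 + 1300·14832.0)/11100 = 6091.41441
V̂(x̄_st) = Σ W_h² (1 − n_h/N_h) s_h²/n_h, with W_h = N_h/N and N = 11100:
  stratum A: (1400/11100)²·(1 − 239/1400)·2791.6²/239 = 430.153
  stratum B: (4300/11100)²·(1 − 341/4300)·293.3²/341 = 34.856
  stratum C: (4100/11100)²·(1 − 436/4100)·5089.4²/436 = 7243.36
  stratum D: (1300/11100)²·(1 − 225/1300)·4188.6²/225 = 884.425
V̂(x̄_st) = 8592.79
SE(x̄_st) = √8592.79 = 92.6973

x̄_st ≈ 6091.414, SE ≈ 92.7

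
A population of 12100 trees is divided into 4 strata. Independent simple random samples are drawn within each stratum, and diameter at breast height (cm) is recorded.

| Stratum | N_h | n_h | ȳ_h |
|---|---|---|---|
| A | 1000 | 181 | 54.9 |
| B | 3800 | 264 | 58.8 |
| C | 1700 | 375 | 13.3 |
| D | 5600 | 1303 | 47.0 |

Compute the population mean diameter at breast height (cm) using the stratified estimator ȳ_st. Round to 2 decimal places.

N = Σ N_h = 12100. Stratum weights W_h = N_h/N.
ȳ_st = (1000·54.9 + 3800·58.8 + 1700·13.3 + 5600·47.0) / 12100 = 46.6240

ȳ_st ≈ 46.62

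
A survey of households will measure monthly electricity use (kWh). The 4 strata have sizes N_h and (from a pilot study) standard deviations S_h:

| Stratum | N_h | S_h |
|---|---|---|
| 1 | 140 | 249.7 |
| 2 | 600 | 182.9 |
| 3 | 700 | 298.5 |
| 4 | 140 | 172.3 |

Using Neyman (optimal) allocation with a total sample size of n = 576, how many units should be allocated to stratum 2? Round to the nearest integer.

167

Neyman allocation: n_h = n · N_h S_h / Σ N_i S_i, with n = 576.
  stratum 1: N_h·S_h = 140·249.7 = 34958.00
  stratum 2: N_h·S_h = 600·182.9 = 109740.00
  stratum 3: N_h·S_h = 700·298.5 = 208950.00
  stratum 4: N_h·S_h = 140·172.3 = 24122.00
Σ N_h S_h = 377770.00
n for stratum 2 = 576·109740.00/377770.00 = 167.325 → 167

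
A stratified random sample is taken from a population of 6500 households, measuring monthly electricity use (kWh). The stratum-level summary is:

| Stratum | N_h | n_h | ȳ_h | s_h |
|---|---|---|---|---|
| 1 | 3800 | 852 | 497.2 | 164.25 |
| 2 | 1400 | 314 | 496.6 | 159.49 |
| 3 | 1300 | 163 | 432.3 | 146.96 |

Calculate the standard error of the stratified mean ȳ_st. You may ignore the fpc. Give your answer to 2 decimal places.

V̂(ȳ_st) = Σ W_h² s_h²/n_h, with W_h = N_h/N and N = 6500:
  stratum 1: (3800/6500)²·164.25²/852 = 10.8221
  stratum 2: (1400/6500)²·159.49²/314 = 3.75809
  stratum 3: (1300/6500)²·146.96²/163 = 5.29994
V̂(ȳ_st) = 19.8801
SE(ȳ_st) = √19.8801 = 4.45871

SE(ȳ_st) ≈ 4.46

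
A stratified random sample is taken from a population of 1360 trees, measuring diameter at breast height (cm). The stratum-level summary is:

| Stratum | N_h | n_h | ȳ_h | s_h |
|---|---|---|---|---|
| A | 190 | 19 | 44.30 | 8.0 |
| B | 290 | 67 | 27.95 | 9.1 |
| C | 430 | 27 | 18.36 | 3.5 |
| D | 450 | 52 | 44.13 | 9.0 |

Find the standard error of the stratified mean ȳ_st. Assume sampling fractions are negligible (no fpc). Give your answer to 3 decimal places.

V̂(ȳ_st) = Σ W_h² s_h²/n_h, with W_h = N_h/N and N = 1360:
  stratum A: (190/1360)²·8.0²/19 = 0.0657439
  stratum B: (290/1360)²·9.1²/67 = 0.0561987
  stratum C: (430/1360)²·3.5²/27 = 0.0453557
  stratum D: (450/1360)²·9.0²/52 = 0.170541
V̂(ȳ_st) = 0.337839
SE(ȳ_st) = √0.337839 = 0.581239

SE(ȳ_st) ≈ 0.581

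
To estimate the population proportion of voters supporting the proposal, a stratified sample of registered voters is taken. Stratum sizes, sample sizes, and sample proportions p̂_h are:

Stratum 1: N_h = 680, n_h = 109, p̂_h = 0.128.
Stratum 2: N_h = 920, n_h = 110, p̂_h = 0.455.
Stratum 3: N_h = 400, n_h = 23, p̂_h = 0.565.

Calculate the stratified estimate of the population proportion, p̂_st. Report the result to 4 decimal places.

N = 2000; stratum weights W_h = N_h/N.
p̂_st = Σ W_h p̂_h = (680·0.128 + 920·0.455 + 400·0.565)/2000 = 0.36582

p̂_st ≈ 0.3658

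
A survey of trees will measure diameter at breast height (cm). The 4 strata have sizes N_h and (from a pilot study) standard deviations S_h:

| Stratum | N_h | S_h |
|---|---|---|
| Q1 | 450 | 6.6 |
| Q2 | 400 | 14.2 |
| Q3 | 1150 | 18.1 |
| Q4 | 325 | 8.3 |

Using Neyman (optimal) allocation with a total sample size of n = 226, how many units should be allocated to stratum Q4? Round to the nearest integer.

19

Neyman allocation: n_h = n · N_h S_h / Σ N_i S_i, with n = 226.
  stratum Q1: N_h·S_h = 450·6.6 = 2970.00
  stratum Q2: N_h·S_h = 400·14.2 = 5680.00
  stratum Q3: N_h·S_h = 1150·18.1 = 20815.00
  stratum Q4: N_h·S_h = 325·8.3 = 2697.50
Σ N_h S_h = 32162.50
n for stratum Q4 = 226·2697.50/32162.50 = 18.955 → 19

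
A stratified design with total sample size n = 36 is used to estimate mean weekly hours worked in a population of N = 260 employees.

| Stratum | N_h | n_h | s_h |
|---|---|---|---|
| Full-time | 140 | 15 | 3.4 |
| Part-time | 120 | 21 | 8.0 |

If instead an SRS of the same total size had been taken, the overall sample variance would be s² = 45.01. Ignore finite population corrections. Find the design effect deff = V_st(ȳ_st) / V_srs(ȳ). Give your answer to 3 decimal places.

V̂(ȳ_st) = Σ W_h² s_h²/n_h, with W_h = N_h/N and N = 260:
  stratum Full-time: (140/260)²·3.4²/15 = 0.223448
  stratum Part-time: (120/260)²·8.0²/21 = 0.649197
V_st = 0.872645
V_srs = s²/n = 45.01/36 = 1.25028
deff = V_st / V_srs = 0.872645/1.25028 = 0.6980

deff ≈ 0.698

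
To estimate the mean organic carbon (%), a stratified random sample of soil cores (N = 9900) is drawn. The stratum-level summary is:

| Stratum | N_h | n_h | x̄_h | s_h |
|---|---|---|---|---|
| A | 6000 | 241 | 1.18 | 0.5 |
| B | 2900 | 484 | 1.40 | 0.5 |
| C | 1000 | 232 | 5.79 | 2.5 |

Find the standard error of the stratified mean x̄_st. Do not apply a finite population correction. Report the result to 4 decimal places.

V̂(x̄_st) = Σ W_h² s_h²/n_h, with W_h = N_h/N and N = 9900:
  stratum A: (6000/9900)²·0.5²/241 = 0.000381026
  stratum B: (2900/9900)²·0.5²/484 = 4.43221e-05
  stratum C: (1000/9900)²·2.5²/232 = 0.000274866
V̂(x̄_st) = 0.000700215
SE(x̄_st) = √0.000700215 = 0.0264616

SE(x̄_st) ≈ 0.0265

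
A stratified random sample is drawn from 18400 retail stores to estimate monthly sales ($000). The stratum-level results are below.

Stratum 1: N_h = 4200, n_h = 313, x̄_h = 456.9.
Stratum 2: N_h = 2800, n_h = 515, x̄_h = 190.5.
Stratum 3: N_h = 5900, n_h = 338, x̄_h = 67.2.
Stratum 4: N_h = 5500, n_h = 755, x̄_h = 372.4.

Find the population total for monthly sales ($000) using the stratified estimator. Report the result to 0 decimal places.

τ̂_st ≈ 4897060

τ̂_st = Σ N_h x̄_h = 4200·456.9 + 2800·190.5 + 5900·67.2 + 5500·372.4 = 4897060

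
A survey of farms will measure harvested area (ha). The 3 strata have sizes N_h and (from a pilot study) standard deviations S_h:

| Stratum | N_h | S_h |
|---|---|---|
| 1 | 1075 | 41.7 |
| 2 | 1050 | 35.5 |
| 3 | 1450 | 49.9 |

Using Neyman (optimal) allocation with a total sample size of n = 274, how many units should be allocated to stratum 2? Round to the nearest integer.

66

Neyman allocation: n_h = n · N_h S_h / Σ N_i S_i, with n = 274.
  stratum 1: N_h·S_h = 1075·41.7 = 44827.50
  stratum 2: N_h·S_h = 1050·35.5 = 37275.00
  stratum 3: N_h·S_h = 1450·49.9 = 72355.00
Σ N_h S_h = 154457.50
n for stratum 2 = 274·37275.00/154457.50 = 66.124 → 66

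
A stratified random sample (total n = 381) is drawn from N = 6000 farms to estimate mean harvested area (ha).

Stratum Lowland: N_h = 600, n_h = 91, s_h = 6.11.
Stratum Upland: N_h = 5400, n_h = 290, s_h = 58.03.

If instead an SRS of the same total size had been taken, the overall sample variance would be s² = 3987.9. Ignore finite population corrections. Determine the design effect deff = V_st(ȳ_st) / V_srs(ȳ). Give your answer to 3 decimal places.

deff ≈ 0.899

V̂(ȳ_st) = Σ W_h² s_h²/n_h, with W_h = N_h/N and N = 6000:
  stratum Lowland: (600/6000)²·6.11²/91 = 0.00410243
  stratum Upland: (5400/6000)²·58.03²/290 = 9.40572
V_st = 9.40982
V_srs = s²/n = 3987.9/381 = 10.4669
deff = V_st / V_srs = 9.40982/10.4669 = 0.8990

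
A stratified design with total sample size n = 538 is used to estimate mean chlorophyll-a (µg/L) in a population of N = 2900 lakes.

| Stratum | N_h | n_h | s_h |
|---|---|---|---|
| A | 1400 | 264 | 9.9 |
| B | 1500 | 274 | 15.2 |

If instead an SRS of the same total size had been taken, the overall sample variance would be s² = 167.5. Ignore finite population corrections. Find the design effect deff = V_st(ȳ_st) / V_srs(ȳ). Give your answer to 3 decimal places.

deff ≈ 1.002

V̂(ȳ_st) = Σ W_h² s_h²/n_h, with W_h = N_h/N and N = 2900:
  stratum A: (1400/2900)²·9.9²/264 = 0.086522
  stratum B: (1500/2900)²·15.2²/274 = 0.225592
V_st = 0.312114
V_srs = s²/n = 167.5/538 = 0.311338
deff = V_st / V_srs = 0.312114/0.311338 = 1.0025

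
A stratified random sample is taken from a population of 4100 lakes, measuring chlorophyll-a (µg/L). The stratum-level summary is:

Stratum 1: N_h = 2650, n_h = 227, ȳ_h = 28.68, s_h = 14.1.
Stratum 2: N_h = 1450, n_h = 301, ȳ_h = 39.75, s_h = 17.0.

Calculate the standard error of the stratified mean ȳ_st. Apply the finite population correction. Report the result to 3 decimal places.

SE(ȳ_st) ≈ 0.656

V̂(ȳ_st) = Σ W_h² (1 − n_h/N_h) s_h²/n_h, with W_h = N_h/N and N = 4100:
  stratum 1: (2650/4100)²·(1 − 227/2650)·14.1²/227 = 0.334537
  stratum 2: (1450/4100)²·(1 − 301/1450)·17.0²/301 = 0.0951594
V̂(ȳ_st) = 0.429696
SE(ȳ_st) = √0.429696 = 0.655512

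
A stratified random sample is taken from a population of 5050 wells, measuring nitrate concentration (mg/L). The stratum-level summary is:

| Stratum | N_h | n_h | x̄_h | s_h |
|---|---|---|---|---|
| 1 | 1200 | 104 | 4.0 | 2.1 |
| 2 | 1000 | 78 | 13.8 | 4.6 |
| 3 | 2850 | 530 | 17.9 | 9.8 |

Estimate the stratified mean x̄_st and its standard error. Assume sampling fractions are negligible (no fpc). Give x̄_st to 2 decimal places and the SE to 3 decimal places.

x̄_st ≈ 13.79, SE ≈ 0.266

x̄_st = Σ W_h x̄_h = (1200·4.0 + 1000·13.8 + 2850·17.9)/5050 = 13.78515
V̂(x̄_st) = Σ W_h² s_h²/n_h, with W_h = N_h/N and N = 5050:
  stratum 1: (1200/5050)²·2.1²/104 = 0.00239434
  stratum 2: (1000/5050)²·4.6²/78 = 0.0106375
  stratum 3: (2850/5050)²·9.8²/530 = 0.0577143
V̂(x̄_st) = 0.0707461
SE(x̄_st) = √0.0707461 = 0.265981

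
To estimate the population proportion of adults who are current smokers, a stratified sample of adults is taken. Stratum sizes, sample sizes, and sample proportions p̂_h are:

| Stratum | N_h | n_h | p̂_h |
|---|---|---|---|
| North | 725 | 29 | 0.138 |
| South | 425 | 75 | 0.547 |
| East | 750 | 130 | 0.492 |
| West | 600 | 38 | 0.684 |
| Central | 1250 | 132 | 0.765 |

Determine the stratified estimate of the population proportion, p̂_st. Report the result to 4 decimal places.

p̂_st ≈ 0.5515

N = 3750; stratum weights W_h = N_h/N.
p̂_st = Σ W_h p̂_h = (725·0.138 + 425·0.547 + 750·0.492 + 600·0.684 + 1250·0.765)/3750 = 0.55151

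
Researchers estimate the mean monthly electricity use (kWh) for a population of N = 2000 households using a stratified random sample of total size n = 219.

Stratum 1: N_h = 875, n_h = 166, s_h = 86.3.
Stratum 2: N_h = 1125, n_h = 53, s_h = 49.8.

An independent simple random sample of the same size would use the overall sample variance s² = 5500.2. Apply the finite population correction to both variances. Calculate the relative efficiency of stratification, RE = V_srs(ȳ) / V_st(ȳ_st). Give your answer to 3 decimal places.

RE ≈ 1.062

V̂(ȳ_st) = Σ W_h² (1 − n_h/N_h) s_h²/n_h, with W_h = N_h/N and N = 2000:
  stratum 1: (875/2000)²·(1 − 166/875)·86.3²/166 = 6.95837
  stratum 2: (1125/2000)²·(1 − 53/1125)·49.8²/53 = 14.1082
V_st = 21.0665
V_srs = (1 − 219/2000)·5500.2/219 = 22.365
Relative efficiency = V_srs / V_st = 22.365/21.0665 = 1.0616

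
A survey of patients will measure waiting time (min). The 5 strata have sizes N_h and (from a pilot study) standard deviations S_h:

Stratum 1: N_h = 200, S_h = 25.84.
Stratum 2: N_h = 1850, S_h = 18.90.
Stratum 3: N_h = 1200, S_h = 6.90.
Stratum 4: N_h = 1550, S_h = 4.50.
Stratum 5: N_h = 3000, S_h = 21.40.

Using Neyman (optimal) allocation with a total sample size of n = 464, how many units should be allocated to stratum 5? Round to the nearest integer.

249

Neyman allocation: n_h = n · N_h S_h / Σ N_i S_i, with n = 464.
  stratum 1: N_h·S_h = 200·25.84 = 5168.00
  stratum 2: N_h·S_h = 1850·18.90 = 34965.00
  stratum 3: N_h·S_h = 1200·6.90 = 8280.00
  stratum 4: N_h·S_h = 1550·4.50 = 6975.00
  stratum 5: N_h·S_h = 3000·21.40 = 64200.00
Σ N_h S_h = 119588.00
n for stratum 5 = 464·64200.00/119588.00 = 249.095 → 249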